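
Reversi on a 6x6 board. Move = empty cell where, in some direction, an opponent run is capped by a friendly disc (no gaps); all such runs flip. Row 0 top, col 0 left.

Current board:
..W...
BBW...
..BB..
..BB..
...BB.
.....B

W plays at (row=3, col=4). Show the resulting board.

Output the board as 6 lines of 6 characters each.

Answer: ..W...
BBW...
..BW..
..BBW.
...BB.
.....B

Derivation:
Place W at (3,4); scan 8 dirs for brackets.
Dir NW: opp run (2,3) capped by W -> flip
Dir N: first cell '.' (not opp) -> no flip
Dir NE: first cell '.' (not opp) -> no flip
Dir W: opp run (3,3) (3,2), next='.' -> no flip
Dir E: first cell '.' (not opp) -> no flip
Dir SW: opp run (4,3), next='.' -> no flip
Dir S: opp run (4,4), next='.' -> no flip
Dir SE: first cell '.' (not opp) -> no flip
All flips: (2,3)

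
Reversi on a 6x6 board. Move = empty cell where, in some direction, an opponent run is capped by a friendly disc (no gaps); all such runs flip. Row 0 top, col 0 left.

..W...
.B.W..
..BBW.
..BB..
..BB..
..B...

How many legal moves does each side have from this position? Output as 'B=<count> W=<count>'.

Answer: B=4 W=5

Derivation:
-- B to move --
(0,1): no bracket -> illegal
(0,3): flips 1 -> legal
(0,4): flips 1 -> legal
(1,2): no bracket -> illegal
(1,4): no bracket -> illegal
(1,5): flips 1 -> legal
(2,5): flips 1 -> legal
(3,4): no bracket -> illegal
(3,5): no bracket -> illegal
B mobility = 4
-- W to move --
(0,0): no bracket -> illegal
(0,1): no bracket -> illegal
(1,0): no bracket -> illegal
(1,2): no bracket -> illegal
(1,4): no bracket -> illegal
(2,0): flips 1 -> legal
(2,1): flips 2 -> legal
(3,1): flips 1 -> legal
(3,4): no bracket -> illegal
(4,1): no bracket -> illegal
(4,4): no bracket -> illegal
(5,1): flips 2 -> legal
(5,3): flips 3 -> legal
(5,4): no bracket -> illegal
W mobility = 5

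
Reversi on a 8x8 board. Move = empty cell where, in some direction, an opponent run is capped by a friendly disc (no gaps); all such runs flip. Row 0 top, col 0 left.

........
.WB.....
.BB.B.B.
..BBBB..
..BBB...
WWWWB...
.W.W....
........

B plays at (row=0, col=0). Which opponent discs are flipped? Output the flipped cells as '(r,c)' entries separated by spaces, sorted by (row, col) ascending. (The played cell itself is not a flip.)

Dir NW: edge -> no flip
Dir N: edge -> no flip
Dir NE: edge -> no flip
Dir W: edge -> no flip
Dir E: first cell '.' (not opp) -> no flip
Dir SW: edge -> no flip
Dir S: first cell '.' (not opp) -> no flip
Dir SE: opp run (1,1) capped by B -> flip

Answer: (1,1)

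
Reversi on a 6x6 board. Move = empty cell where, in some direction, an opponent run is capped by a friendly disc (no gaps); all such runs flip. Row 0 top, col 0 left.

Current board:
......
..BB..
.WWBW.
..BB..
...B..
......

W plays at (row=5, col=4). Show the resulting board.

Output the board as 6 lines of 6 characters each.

Place W at (5,4); scan 8 dirs for brackets.
Dir NW: opp run (4,3) (3,2) capped by W -> flip
Dir N: first cell '.' (not opp) -> no flip
Dir NE: first cell '.' (not opp) -> no flip
Dir W: first cell '.' (not opp) -> no flip
Dir E: first cell '.' (not opp) -> no flip
Dir SW: edge -> no flip
Dir S: edge -> no flip
Dir SE: edge -> no flip
All flips: (3,2) (4,3)

Answer: ......
..BB..
.WWBW.
..WB..
...W..
....W.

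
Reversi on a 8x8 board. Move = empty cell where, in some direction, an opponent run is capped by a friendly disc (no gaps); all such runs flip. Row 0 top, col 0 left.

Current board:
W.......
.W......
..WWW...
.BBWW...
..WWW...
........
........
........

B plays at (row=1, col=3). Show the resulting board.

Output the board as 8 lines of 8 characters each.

Place B at (1,3); scan 8 dirs for brackets.
Dir NW: first cell '.' (not opp) -> no flip
Dir N: first cell '.' (not opp) -> no flip
Dir NE: first cell '.' (not opp) -> no flip
Dir W: first cell '.' (not opp) -> no flip
Dir E: first cell '.' (not opp) -> no flip
Dir SW: opp run (2,2) capped by B -> flip
Dir S: opp run (2,3) (3,3) (4,3), next='.' -> no flip
Dir SE: opp run (2,4), next='.' -> no flip
All flips: (2,2)

Answer: W.......
.W.B....
..BWW...
.BBWW...
..WWW...
........
........
........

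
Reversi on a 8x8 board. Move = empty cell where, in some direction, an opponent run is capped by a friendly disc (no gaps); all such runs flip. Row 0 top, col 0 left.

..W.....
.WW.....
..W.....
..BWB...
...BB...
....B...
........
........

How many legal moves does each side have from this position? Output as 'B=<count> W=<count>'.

-- B to move --
(0,0): flips 3 -> legal
(0,1): no bracket -> illegal
(0,3): no bracket -> illegal
(1,0): no bracket -> illegal
(1,3): no bracket -> illegal
(2,0): no bracket -> illegal
(2,1): no bracket -> illegal
(2,3): flips 1 -> legal
(2,4): no bracket -> illegal
(3,1): no bracket -> illegal
(4,2): no bracket -> illegal
B mobility = 2
-- W to move --
(2,1): no bracket -> illegal
(2,3): no bracket -> illegal
(2,4): no bracket -> illegal
(2,5): no bracket -> illegal
(3,1): flips 1 -> legal
(3,5): flips 1 -> legal
(4,1): no bracket -> illegal
(4,2): flips 1 -> legal
(4,5): no bracket -> illegal
(5,2): no bracket -> illegal
(5,3): flips 1 -> legal
(5,5): flips 1 -> legal
(6,3): no bracket -> illegal
(6,4): no bracket -> illegal
(6,5): no bracket -> illegal
W mobility = 5

Answer: B=2 W=5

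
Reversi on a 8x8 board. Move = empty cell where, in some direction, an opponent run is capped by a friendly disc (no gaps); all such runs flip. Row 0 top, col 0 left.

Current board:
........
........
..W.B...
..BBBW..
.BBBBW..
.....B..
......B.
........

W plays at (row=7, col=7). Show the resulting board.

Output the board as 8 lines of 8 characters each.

Place W at (7,7); scan 8 dirs for brackets.
Dir NW: opp run (6,6) (5,5) (4,4) (3,3) capped by W -> flip
Dir N: first cell '.' (not opp) -> no flip
Dir NE: edge -> no flip
Dir W: first cell '.' (not opp) -> no flip
Dir E: edge -> no flip
Dir SW: edge -> no flip
Dir S: edge -> no flip
Dir SE: edge -> no flip
All flips: (3,3) (4,4) (5,5) (6,6)

Answer: ........
........
..W.B...
..BWBW..
.BBBWW..
.....W..
......W.
.......W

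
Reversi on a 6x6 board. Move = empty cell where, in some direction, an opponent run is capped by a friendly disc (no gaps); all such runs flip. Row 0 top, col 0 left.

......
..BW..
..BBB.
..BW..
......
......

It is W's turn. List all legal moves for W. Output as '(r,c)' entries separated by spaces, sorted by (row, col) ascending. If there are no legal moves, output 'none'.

Answer: (1,1) (1,5) (3,1) (3,5)

Derivation:
(0,1): no bracket -> illegal
(0,2): no bracket -> illegal
(0,3): no bracket -> illegal
(1,1): flips 2 -> legal
(1,4): no bracket -> illegal
(1,5): flips 1 -> legal
(2,1): no bracket -> illegal
(2,5): no bracket -> illegal
(3,1): flips 2 -> legal
(3,4): no bracket -> illegal
(3,5): flips 1 -> legal
(4,1): no bracket -> illegal
(4,2): no bracket -> illegal
(4,3): no bracket -> illegal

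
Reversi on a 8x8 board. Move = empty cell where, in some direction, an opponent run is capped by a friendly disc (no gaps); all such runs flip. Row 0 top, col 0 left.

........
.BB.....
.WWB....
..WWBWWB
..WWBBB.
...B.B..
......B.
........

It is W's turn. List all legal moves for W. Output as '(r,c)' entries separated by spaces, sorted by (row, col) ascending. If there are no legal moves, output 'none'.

(0,0): flips 1 -> legal
(0,1): flips 1 -> legal
(0,2): flips 1 -> legal
(0,3): flips 1 -> legal
(1,0): no bracket -> illegal
(1,3): flips 1 -> legal
(1,4): flips 1 -> legal
(2,0): no bracket -> illegal
(2,4): flips 1 -> legal
(2,5): flips 1 -> legal
(2,6): no bracket -> illegal
(2,7): no bracket -> illegal
(4,7): flips 3 -> legal
(5,2): no bracket -> illegal
(5,4): flips 1 -> legal
(5,6): flips 1 -> legal
(5,7): flips 1 -> legal
(6,2): flips 2 -> legal
(6,3): flips 1 -> legal
(6,4): flips 1 -> legal
(6,5): flips 2 -> legal
(6,7): no bracket -> illegal
(7,5): no bracket -> illegal
(7,6): no bracket -> illegal
(7,7): flips 3 -> legal

Answer: (0,0) (0,1) (0,2) (0,3) (1,3) (1,4) (2,4) (2,5) (4,7) (5,4) (5,6) (5,7) (6,2) (6,3) (6,4) (6,5) (7,7)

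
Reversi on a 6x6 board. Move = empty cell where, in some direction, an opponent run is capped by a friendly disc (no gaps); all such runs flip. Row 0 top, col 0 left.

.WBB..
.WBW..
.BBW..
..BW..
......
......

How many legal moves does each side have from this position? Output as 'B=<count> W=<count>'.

-- B to move --
(0,0): flips 2 -> legal
(0,4): flips 1 -> legal
(1,0): flips 1 -> legal
(1,4): flips 2 -> legal
(2,0): flips 1 -> legal
(2,4): flips 2 -> legal
(3,4): flips 2 -> legal
(4,2): no bracket -> illegal
(4,3): flips 3 -> legal
(4,4): flips 1 -> legal
B mobility = 9
-- W to move --
(0,4): flips 2 -> legal
(1,0): no bracket -> illegal
(1,4): no bracket -> illegal
(2,0): flips 2 -> legal
(3,0): no bracket -> illegal
(3,1): flips 3 -> legal
(4,1): flips 1 -> legal
(4,2): no bracket -> illegal
(4,3): no bracket -> illegal
W mobility = 4

Answer: B=9 W=4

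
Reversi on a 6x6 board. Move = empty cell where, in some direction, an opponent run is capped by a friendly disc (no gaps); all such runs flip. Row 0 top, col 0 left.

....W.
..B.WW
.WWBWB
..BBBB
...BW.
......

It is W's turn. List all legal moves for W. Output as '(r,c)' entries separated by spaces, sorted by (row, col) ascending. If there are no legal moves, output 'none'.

(0,1): no bracket -> illegal
(0,2): flips 1 -> legal
(0,3): flips 1 -> legal
(1,1): no bracket -> illegal
(1,3): no bracket -> illegal
(3,1): no bracket -> illegal
(4,1): flips 2 -> legal
(4,2): flips 3 -> legal
(4,5): flips 2 -> legal
(5,2): no bracket -> illegal
(5,3): no bracket -> illegal
(5,4): flips 2 -> legal

Answer: (0,2) (0,3) (4,1) (4,2) (4,5) (5,4)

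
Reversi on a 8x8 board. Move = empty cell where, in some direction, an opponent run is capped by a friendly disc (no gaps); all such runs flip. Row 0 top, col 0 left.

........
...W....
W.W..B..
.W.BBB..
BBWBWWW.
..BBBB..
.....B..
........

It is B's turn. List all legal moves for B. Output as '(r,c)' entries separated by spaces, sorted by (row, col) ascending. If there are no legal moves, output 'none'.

(0,2): no bracket -> illegal
(0,3): no bracket -> illegal
(0,4): flips 3 -> legal
(1,0): no bracket -> illegal
(1,1): flips 1 -> legal
(1,2): no bracket -> illegal
(1,4): no bracket -> illegal
(2,1): flips 1 -> legal
(2,3): no bracket -> illegal
(2,4): no bracket -> illegal
(3,0): no bracket -> illegal
(3,2): flips 1 -> legal
(3,6): flips 1 -> legal
(3,7): flips 1 -> legal
(4,7): flips 3 -> legal
(5,1): flips 1 -> legal
(5,6): flips 1 -> legal
(5,7): flips 1 -> legal

Answer: (0,4) (1,1) (2,1) (3,2) (3,6) (3,7) (4,7) (5,1) (5,6) (5,7)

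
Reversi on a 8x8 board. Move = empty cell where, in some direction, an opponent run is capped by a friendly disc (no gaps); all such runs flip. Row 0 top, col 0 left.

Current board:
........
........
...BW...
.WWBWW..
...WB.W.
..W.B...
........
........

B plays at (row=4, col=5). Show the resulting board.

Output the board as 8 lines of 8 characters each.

Answer: ........
........
...BW...
.WWBBW..
...WBBW.
..W.B...
........
........

Derivation:
Place B at (4,5); scan 8 dirs for brackets.
Dir NW: opp run (3,4) capped by B -> flip
Dir N: opp run (3,5), next='.' -> no flip
Dir NE: first cell '.' (not opp) -> no flip
Dir W: first cell 'B' (not opp) -> no flip
Dir E: opp run (4,6), next='.' -> no flip
Dir SW: first cell 'B' (not opp) -> no flip
Dir S: first cell '.' (not opp) -> no flip
Dir SE: first cell '.' (not opp) -> no flip
All flips: (3,4)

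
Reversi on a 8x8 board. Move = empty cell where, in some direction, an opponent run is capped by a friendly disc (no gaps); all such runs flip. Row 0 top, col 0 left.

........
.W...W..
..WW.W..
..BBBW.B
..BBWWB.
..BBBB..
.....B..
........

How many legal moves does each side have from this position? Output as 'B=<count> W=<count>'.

-- B to move --
(0,0): flips 2 -> legal
(0,1): no bracket -> illegal
(0,2): no bracket -> illegal
(0,4): no bracket -> illegal
(0,5): flips 4 -> legal
(0,6): no bracket -> illegal
(1,0): no bracket -> illegal
(1,2): flips 2 -> legal
(1,3): flips 1 -> legal
(1,4): flips 1 -> legal
(1,6): flips 1 -> legal
(2,0): no bracket -> illegal
(2,1): no bracket -> illegal
(2,4): flips 1 -> legal
(2,6): flips 2 -> legal
(3,1): no bracket -> illegal
(3,6): flips 2 -> legal
(5,6): flips 1 -> legal
B mobility = 10
-- W to move --
(2,1): no bracket -> illegal
(2,4): flips 1 -> legal
(2,6): no bracket -> illegal
(2,7): no bracket -> illegal
(3,1): flips 3 -> legal
(3,6): no bracket -> illegal
(4,1): flips 3 -> legal
(4,7): flips 1 -> legal
(5,1): no bracket -> illegal
(5,6): no bracket -> illegal
(5,7): flips 1 -> legal
(6,1): flips 3 -> legal
(6,2): flips 4 -> legal
(6,3): flips 4 -> legal
(6,4): flips 1 -> legal
(6,6): flips 1 -> legal
(7,4): no bracket -> illegal
(7,5): flips 2 -> legal
(7,6): no bracket -> illegal
W mobility = 11

Answer: B=10 W=11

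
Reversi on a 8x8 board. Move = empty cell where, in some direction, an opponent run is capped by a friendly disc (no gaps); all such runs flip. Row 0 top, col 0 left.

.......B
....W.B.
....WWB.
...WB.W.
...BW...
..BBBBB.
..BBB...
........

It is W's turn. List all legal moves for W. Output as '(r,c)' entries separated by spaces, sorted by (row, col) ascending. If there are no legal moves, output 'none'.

Answer: (0,6) (2,7) (3,5) (4,2) (6,1) (6,6) (7,1) (7,3) (7,4)

Derivation:
(0,5): no bracket -> illegal
(0,6): flips 2 -> legal
(1,5): no bracket -> illegal
(1,7): no bracket -> illegal
(2,3): no bracket -> illegal
(2,7): flips 1 -> legal
(3,2): no bracket -> illegal
(3,5): flips 1 -> legal
(3,7): no bracket -> illegal
(4,1): no bracket -> illegal
(4,2): flips 1 -> legal
(4,5): no bracket -> illegal
(4,6): no bracket -> illegal
(4,7): no bracket -> illegal
(5,1): no bracket -> illegal
(5,7): no bracket -> illegal
(6,1): flips 3 -> legal
(6,5): no bracket -> illegal
(6,6): flips 1 -> legal
(6,7): no bracket -> illegal
(7,1): flips 2 -> legal
(7,2): no bracket -> illegal
(7,3): flips 3 -> legal
(7,4): flips 2 -> legal
(7,5): no bracket -> illegal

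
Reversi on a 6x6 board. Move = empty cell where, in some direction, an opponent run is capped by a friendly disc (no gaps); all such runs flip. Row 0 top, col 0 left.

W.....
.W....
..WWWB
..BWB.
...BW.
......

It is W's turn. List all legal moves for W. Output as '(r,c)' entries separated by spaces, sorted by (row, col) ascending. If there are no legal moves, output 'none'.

Answer: (3,1) (3,5) (4,1) (4,2) (4,5) (5,3)

Derivation:
(1,4): no bracket -> illegal
(1,5): no bracket -> illegal
(2,1): no bracket -> illegal
(3,1): flips 1 -> legal
(3,5): flips 1 -> legal
(4,1): flips 1 -> legal
(4,2): flips 2 -> legal
(4,5): flips 1 -> legal
(5,2): no bracket -> illegal
(5,3): flips 1 -> legal
(5,4): no bracket -> illegal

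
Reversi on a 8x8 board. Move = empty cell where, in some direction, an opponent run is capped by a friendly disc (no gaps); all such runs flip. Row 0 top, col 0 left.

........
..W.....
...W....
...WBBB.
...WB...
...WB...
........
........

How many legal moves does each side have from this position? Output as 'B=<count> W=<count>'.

-- B to move --
(0,1): flips 2 -> legal
(0,2): no bracket -> illegal
(0,3): no bracket -> illegal
(1,1): no bracket -> illegal
(1,3): no bracket -> illegal
(1,4): no bracket -> illegal
(2,1): no bracket -> illegal
(2,2): flips 1 -> legal
(2,4): no bracket -> illegal
(3,2): flips 2 -> legal
(4,2): flips 1 -> legal
(5,2): flips 2 -> legal
(6,2): flips 1 -> legal
(6,3): no bracket -> illegal
(6,4): no bracket -> illegal
B mobility = 6
-- W to move --
(2,4): no bracket -> illegal
(2,5): flips 1 -> legal
(2,6): flips 2 -> legal
(2,7): no bracket -> illegal
(3,7): flips 3 -> legal
(4,5): flips 2 -> legal
(4,6): no bracket -> illegal
(4,7): no bracket -> illegal
(5,5): flips 2 -> legal
(6,3): no bracket -> illegal
(6,4): no bracket -> illegal
(6,5): flips 1 -> legal
W mobility = 6

Answer: B=6 W=6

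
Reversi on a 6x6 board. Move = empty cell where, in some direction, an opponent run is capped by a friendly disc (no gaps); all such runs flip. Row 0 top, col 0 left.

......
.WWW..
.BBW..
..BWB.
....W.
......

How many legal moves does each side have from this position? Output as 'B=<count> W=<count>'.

Answer: B=9 W=8

Derivation:
-- B to move --
(0,0): flips 1 -> legal
(0,1): flips 3 -> legal
(0,2): flips 1 -> legal
(0,3): flips 1 -> legal
(0,4): flips 1 -> legal
(1,0): no bracket -> illegal
(1,4): flips 1 -> legal
(2,0): no bracket -> illegal
(2,4): flips 1 -> legal
(3,5): no bracket -> illegal
(4,2): no bracket -> illegal
(4,3): no bracket -> illegal
(4,5): no bracket -> illegal
(5,3): no bracket -> illegal
(5,4): flips 1 -> legal
(5,5): flips 2 -> legal
B mobility = 9
-- W to move --
(1,0): no bracket -> illegal
(2,0): flips 2 -> legal
(2,4): flips 1 -> legal
(2,5): no bracket -> illegal
(3,0): flips 1 -> legal
(3,1): flips 3 -> legal
(3,5): flips 1 -> legal
(4,1): flips 1 -> legal
(4,2): flips 2 -> legal
(4,3): no bracket -> illegal
(4,5): flips 1 -> legal
W mobility = 8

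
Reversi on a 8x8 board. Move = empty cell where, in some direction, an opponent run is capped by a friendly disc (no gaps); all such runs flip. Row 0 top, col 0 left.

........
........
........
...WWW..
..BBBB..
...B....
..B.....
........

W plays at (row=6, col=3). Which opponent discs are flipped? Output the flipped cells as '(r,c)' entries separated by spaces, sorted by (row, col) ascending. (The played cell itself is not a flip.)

Answer: (4,3) (5,3)

Derivation:
Dir NW: first cell '.' (not opp) -> no flip
Dir N: opp run (5,3) (4,3) capped by W -> flip
Dir NE: first cell '.' (not opp) -> no flip
Dir W: opp run (6,2), next='.' -> no flip
Dir E: first cell '.' (not opp) -> no flip
Dir SW: first cell '.' (not opp) -> no flip
Dir S: first cell '.' (not opp) -> no flip
Dir SE: first cell '.' (not opp) -> no flip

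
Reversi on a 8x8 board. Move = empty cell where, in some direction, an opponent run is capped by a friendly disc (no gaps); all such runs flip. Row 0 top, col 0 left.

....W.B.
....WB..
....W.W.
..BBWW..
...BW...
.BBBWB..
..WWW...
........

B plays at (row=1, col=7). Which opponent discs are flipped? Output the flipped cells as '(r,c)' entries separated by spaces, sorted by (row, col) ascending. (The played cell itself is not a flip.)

Dir NW: first cell 'B' (not opp) -> no flip
Dir N: first cell '.' (not opp) -> no flip
Dir NE: edge -> no flip
Dir W: first cell '.' (not opp) -> no flip
Dir E: edge -> no flip
Dir SW: opp run (2,6) (3,5) (4,4) capped by B -> flip
Dir S: first cell '.' (not opp) -> no flip
Dir SE: edge -> no flip

Answer: (2,6) (3,5) (4,4)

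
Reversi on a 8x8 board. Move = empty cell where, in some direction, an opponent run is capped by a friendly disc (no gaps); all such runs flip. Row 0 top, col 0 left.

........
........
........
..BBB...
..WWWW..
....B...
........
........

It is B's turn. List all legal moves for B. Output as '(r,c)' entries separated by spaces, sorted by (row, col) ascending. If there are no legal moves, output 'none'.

Answer: (3,6) (5,1) (5,2) (5,3) (5,5) (5,6)

Derivation:
(3,1): no bracket -> illegal
(3,5): no bracket -> illegal
(3,6): flips 1 -> legal
(4,1): no bracket -> illegal
(4,6): no bracket -> illegal
(5,1): flips 1 -> legal
(5,2): flips 2 -> legal
(5,3): flips 1 -> legal
(5,5): flips 1 -> legal
(5,6): flips 1 -> legal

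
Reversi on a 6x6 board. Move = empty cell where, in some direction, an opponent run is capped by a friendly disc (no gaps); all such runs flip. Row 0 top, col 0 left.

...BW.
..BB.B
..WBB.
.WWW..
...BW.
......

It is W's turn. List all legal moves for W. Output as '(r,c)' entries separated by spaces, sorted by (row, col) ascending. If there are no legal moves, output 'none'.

(0,1): no bracket -> illegal
(0,2): flips 2 -> legal
(0,5): no bracket -> illegal
(1,1): no bracket -> illegal
(1,4): flips 1 -> legal
(2,1): no bracket -> illegal
(2,5): flips 2 -> legal
(3,4): no bracket -> illegal
(3,5): no bracket -> illegal
(4,2): flips 1 -> legal
(5,2): no bracket -> illegal
(5,3): flips 1 -> legal
(5,4): flips 1 -> legal

Answer: (0,2) (1,4) (2,5) (4,2) (5,3) (5,4)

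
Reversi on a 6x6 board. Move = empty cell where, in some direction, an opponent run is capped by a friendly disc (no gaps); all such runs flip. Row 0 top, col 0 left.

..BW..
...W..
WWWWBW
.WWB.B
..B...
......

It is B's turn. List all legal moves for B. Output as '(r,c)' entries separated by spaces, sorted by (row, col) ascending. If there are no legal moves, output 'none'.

Answer: (0,4) (1,1) (1,2) (1,5) (3,0)

Derivation:
(0,4): flips 1 -> legal
(1,0): no bracket -> illegal
(1,1): flips 1 -> legal
(1,2): flips 2 -> legal
(1,4): no bracket -> illegal
(1,5): flips 1 -> legal
(3,0): flips 2 -> legal
(3,4): no bracket -> illegal
(4,0): no bracket -> illegal
(4,1): no bracket -> illegal
(4,3): no bracket -> illegal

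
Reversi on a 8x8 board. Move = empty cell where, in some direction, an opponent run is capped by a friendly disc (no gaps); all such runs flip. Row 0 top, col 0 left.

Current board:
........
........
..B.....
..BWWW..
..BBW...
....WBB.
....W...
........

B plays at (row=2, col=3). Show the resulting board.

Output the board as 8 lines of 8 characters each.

Place B at (2,3); scan 8 dirs for brackets.
Dir NW: first cell '.' (not opp) -> no flip
Dir N: first cell '.' (not opp) -> no flip
Dir NE: first cell '.' (not opp) -> no flip
Dir W: first cell 'B' (not opp) -> no flip
Dir E: first cell '.' (not opp) -> no flip
Dir SW: first cell 'B' (not opp) -> no flip
Dir S: opp run (3,3) capped by B -> flip
Dir SE: opp run (3,4), next='.' -> no flip
All flips: (3,3)

Answer: ........
........
..BB....
..BBWW..
..BBW...
....WBB.
....W...
........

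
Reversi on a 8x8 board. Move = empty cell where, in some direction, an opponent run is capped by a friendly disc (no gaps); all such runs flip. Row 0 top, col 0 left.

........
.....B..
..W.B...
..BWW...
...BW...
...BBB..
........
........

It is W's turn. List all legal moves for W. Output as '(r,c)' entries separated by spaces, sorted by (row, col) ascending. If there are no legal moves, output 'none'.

(0,4): no bracket -> illegal
(0,5): no bracket -> illegal
(0,6): flips 2 -> legal
(1,3): no bracket -> illegal
(1,4): flips 1 -> legal
(1,6): no bracket -> illegal
(2,1): no bracket -> illegal
(2,3): no bracket -> illegal
(2,5): no bracket -> illegal
(2,6): no bracket -> illegal
(3,1): flips 1 -> legal
(3,5): no bracket -> illegal
(4,1): no bracket -> illegal
(4,2): flips 2 -> legal
(4,5): no bracket -> illegal
(4,6): no bracket -> illegal
(5,2): flips 1 -> legal
(5,6): no bracket -> illegal
(6,2): flips 1 -> legal
(6,3): flips 2 -> legal
(6,4): flips 1 -> legal
(6,5): no bracket -> illegal
(6,6): flips 1 -> legal

Answer: (0,6) (1,4) (3,1) (4,2) (5,2) (6,2) (6,3) (6,4) (6,6)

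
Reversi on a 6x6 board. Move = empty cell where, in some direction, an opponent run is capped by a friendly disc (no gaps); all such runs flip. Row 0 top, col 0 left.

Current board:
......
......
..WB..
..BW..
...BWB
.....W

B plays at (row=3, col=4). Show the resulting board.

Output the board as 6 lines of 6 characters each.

Place B at (3,4); scan 8 dirs for brackets.
Dir NW: first cell 'B' (not opp) -> no flip
Dir N: first cell '.' (not opp) -> no flip
Dir NE: first cell '.' (not opp) -> no flip
Dir W: opp run (3,3) capped by B -> flip
Dir E: first cell '.' (not opp) -> no flip
Dir SW: first cell 'B' (not opp) -> no flip
Dir S: opp run (4,4), next='.' -> no flip
Dir SE: first cell 'B' (not opp) -> no flip
All flips: (3,3)

Answer: ......
......
..WB..
..BBB.
...BWB
.....W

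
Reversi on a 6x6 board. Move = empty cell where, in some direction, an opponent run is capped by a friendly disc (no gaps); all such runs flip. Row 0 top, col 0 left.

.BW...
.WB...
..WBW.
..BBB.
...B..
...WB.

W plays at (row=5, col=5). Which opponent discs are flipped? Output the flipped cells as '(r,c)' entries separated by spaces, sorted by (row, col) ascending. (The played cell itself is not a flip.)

Answer: (5,4)

Derivation:
Dir NW: first cell '.' (not opp) -> no flip
Dir N: first cell '.' (not opp) -> no flip
Dir NE: edge -> no flip
Dir W: opp run (5,4) capped by W -> flip
Dir E: edge -> no flip
Dir SW: edge -> no flip
Dir S: edge -> no flip
Dir SE: edge -> no flip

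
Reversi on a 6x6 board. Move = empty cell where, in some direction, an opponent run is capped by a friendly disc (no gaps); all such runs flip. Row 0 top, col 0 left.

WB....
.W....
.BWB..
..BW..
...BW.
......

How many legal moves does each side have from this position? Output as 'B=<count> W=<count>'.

Answer: B=3 W=7

Derivation:
-- B to move --
(0,2): no bracket -> illegal
(1,0): no bracket -> illegal
(1,2): flips 1 -> legal
(1,3): no bracket -> illegal
(2,0): no bracket -> illegal
(2,4): no bracket -> illegal
(3,1): no bracket -> illegal
(3,4): flips 1 -> legal
(3,5): no bracket -> illegal
(4,2): no bracket -> illegal
(4,5): flips 1 -> legal
(5,3): no bracket -> illegal
(5,4): no bracket -> illegal
(5,5): no bracket -> illegal
B mobility = 3
-- W to move --
(0,2): flips 1 -> legal
(1,0): no bracket -> illegal
(1,2): no bracket -> illegal
(1,3): flips 1 -> legal
(1,4): no bracket -> illegal
(2,0): flips 1 -> legal
(2,4): flips 1 -> legal
(3,0): no bracket -> illegal
(3,1): flips 2 -> legal
(3,4): no bracket -> illegal
(4,1): no bracket -> illegal
(4,2): flips 2 -> legal
(5,2): no bracket -> illegal
(5,3): flips 1 -> legal
(5,4): no bracket -> illegal
W mobility = 7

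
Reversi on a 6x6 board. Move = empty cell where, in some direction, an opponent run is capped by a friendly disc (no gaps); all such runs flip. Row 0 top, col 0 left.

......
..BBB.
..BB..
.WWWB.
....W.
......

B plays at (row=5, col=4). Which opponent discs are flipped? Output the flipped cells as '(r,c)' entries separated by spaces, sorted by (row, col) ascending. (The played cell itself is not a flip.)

Answer: (4,4)

Derivation:
Dir NW: first cell '.' (not opp) -> no flip
Dir N: opp run (4,4) capped by B -> flip
Dir NE: first cell '.' (not opp) -> no flip
Dir W: first cell '.' (not opp) -> no flip
Dir E: first cell '.' (not opp) -> no flip
Dir SW: edge -> no flip
Dir S: edge -> no flip
Dir SE: edge -> no flip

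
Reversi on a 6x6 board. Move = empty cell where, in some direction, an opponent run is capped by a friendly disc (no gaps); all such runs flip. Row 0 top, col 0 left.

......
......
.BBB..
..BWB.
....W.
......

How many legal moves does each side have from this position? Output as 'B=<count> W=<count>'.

Answer: B=3 W=5

Derivation:
-- B to move --
(2,4): no bracket -> illegal
(3,5): no bracket -> illegal
(4,2): no bracket -> illegal
(4,3): flips 1 -> legal
(4,5): no bracket -> illegal
(5,3): no bracket -> illegal
(5,4): flips 1 -> legal
(5,5): flips 2 -> legal
B mobility = 3
-- W to move --
(1,0): no bracket -> illegal
(1,1): flips 1 -> legal
(1,2): no bracket -> illegal
(1,3): flips 1 -> legal
(1,4): no bracket -> illegal
(2,0): no bracket -> illegal
(2,4): flips 1 -> legal
(2,5): no bracket -> illegal
(3,0): no bracket -> illegal
(3,1): flips 1 -> legal
(3,5): flips 1 -> legal
(4,1): no bracket -> illegal
(4,2): no bracket -> illegal
(4,3): no bracket -> illegal
(4,5): no bracket -> illegal
W mobility = 5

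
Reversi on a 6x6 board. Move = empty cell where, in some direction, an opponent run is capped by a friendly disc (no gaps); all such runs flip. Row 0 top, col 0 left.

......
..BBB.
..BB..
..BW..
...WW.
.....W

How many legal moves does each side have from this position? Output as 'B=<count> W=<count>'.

-- B to move --
(2,4): no bracket -> illegal
(3,4): flips 1 -> legal
(3,5): no bracket -> illegal
(4,2): no bracket -> illegal
(4,5): no bracket -> illegal
(5,2): no bracket -> illegal
(5,3): flips 2 -> legal
(5,4): flips 1 -> legal
B mobility = 3
-- W to move --
(0,1): no bracket -> illegal
(0,2): no bracket -> illegal
(0,3): flips 2 -> legal
(0,4): no bracket -> illegal
(0,5): no bracket -> illegal
(1,1): flips 1 -> legal
(1,5): no bracket -> illegal
(2,1): flips 1 -> legal
(2,4): no bracket -> illegal
(2,5): no bracket -> illegal
(3,1): flips 1 -> legal
(3,4): no bracket -> illegal
(4,1): no bracket -> illegal
(4,2): no bracket -> illegal
W mobility = 4

Answer: B=3 W=4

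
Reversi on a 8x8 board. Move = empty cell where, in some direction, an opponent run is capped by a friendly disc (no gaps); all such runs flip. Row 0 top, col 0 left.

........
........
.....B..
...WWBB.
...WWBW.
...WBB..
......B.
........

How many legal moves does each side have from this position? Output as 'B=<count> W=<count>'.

Answer: B=11 W=8

Derivation:
-- B to move --
(2,2): flips 2 -> legal
(2,3): flips 1 -> legal
(2,4): flips 2 -> legal
(3,2): flips 3 -> legal
(3,7): flips 1 -> legal
(4,2): flips 2 -> legal
(4,7): flips 1 -> legal
(5,2): flips 3 -> legal
(5,6): flips 1 -> legal
(5,7): flips 1 -> legal
(6,2): flips 2 -> legal
(6,3): no bracket -> illegal
(6,4): no bracket -> illegal
B mobility = 11
-- W to move --
(1,4): no bracket -> illegal
(1,5): no bracket -> illegal
(1,6): flips 1 -> legal
(2,4): flips 1 -> legal
(2,6): flips 2 -> legal
(2,7): no bracket -> illegal
(3,7): flips 2 -> legal
(4,7): no bracket -> illegal
(5,6): flips 3 -> legal
(5,7): no bracket -> illegal
(6,3): no bracket -> illegal
(6,4): flips 2 -> legal
(6,5): flips 1 -> legal
(6,7): no bracket -> illegal
(7,5): no bracket -> illegal
(7,6): no bracket -> illegal
(7,7): flips 2 -> legal
W mobility = 8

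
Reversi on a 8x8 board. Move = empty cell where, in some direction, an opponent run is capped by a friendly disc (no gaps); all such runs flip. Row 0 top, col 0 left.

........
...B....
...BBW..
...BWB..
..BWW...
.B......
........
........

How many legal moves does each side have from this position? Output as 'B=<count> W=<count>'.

Answer: B=6 W=9

Derivation:
-- B to move --
(1,4): no bracket -> illegal
(1,5): flips 1 -> legal
(1,6): no bracket -> illegal
(2,6): flips 1 -> legal
(3,2): no bracket -> illegal
(3,6): no bracket -> illegal
(4,5): flips 3 -> legal
(5,2): no bracket -> illegal
(5,3): flips 2 -> legal
(5,4): flips 2 -> legal
(5,5): flips 1 -> legal
B mobility = 6
-- W to move --
(0,2): no bracket -> illegal
(0,3): flips 3 -> legal
(0,4): no bracket -> illegal
(1,2): flips 1 -> legal
(1,4): flips 1 -> legal
(1,5): no bracket -> illegal
(2,2): flips 3 -> legal
(2,6): flips 1 -> legal
(3,1): no bracket -> illegal
(3,2): flips 1 -> legal
(3,6): flips 1 -> legal
(4,0): no bracket -> illegal
(4,1): flips 1 -> legal
(4,5): flips 1 -> legal
(4,6): no bracket -> illegal
(5,0): no bracket -> illegal
(5,2): no bracket -> illegal
(5,3): no bracket -> illegal
(6,0): no bracket -> illegal
(6,1): no bracket -> illegal
(6,2): no bracket -> illegal
W mobility = 9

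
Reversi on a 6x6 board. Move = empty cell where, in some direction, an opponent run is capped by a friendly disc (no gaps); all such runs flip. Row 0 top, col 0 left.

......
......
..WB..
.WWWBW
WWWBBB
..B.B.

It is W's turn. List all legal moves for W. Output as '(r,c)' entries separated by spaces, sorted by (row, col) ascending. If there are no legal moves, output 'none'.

(1,2): no bracket -> illegal
(1,3): flips 1 -> legal
(1,4): flips 1 -> legal
(2,4): flips 1 -> legal
(2,5): no bracket -> illegal
(5,1): no bracket -> illegal
(5,3): flips 2 -> legal
(5,5): flips 2 -> legal

Answer: (1,3) (1,4) (2,4) (5,3) (5,5)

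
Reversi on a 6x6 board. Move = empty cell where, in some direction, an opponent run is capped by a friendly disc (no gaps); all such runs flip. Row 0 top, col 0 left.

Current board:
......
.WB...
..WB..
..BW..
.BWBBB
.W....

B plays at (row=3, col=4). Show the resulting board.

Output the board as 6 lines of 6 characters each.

Answer: ......
.WB...
..WB..
..BBB.
.BWBBB
.W....

Derivation:
Place B at (3,4); scan 8 dirs for brackets.
Dir NW: first cell 'B' (not opp) -> no flip
Dir N: first cell '.' (not opp) -> no flip
Dir NE: first cell '.' (not opp) -> no flip
Dir W: opp run (3,3) capped by B -> flip
Dir E: first cell '.' (not opp) -> no flip
Dir SW: first cell 'B' (not opp) -> no flip
Dir S: first cell 'B' (not opp) -> no flip
Dir SE: first cell 'B' (not opp) -> no flip
All flips: (3,3)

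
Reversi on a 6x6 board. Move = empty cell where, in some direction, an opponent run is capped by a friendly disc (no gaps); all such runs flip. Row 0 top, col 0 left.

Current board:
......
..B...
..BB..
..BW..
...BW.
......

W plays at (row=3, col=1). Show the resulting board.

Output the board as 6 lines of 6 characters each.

Place W at (3,1); scan 8 dirs for brackets.
Dir NW: first cell '.' (not opp) -> no flip
Dir N: first cell '.' (not opp) -> no flip
Dir NE: opp run (2,2), next='.' -> no flip
Dir W: first cell '.' (not opp) -> no flip
Dir E: opp run (3,2) capped by W -> flip
Dir SW: first cell '.' (not opp) -> no flip
Dir S: first cell '.' (not opp) -> no flip
Dir SE: first cell '.' (not opp) -> no flip
All flips: (3,2)

Answer: ......
..B...
..BB..
.WWW..
...BW.
......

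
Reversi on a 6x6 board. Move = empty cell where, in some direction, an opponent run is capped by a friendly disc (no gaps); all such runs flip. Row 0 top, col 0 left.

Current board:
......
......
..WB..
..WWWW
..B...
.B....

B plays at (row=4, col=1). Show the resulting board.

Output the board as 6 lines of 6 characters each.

Answer: ......
......
..WB..
..BWWW
.BB...
.B....

Derivation:
Place B at (4,1); scan 8 dirs for brackets.
Dir NW: first cell '.' (not opp) -> no flip
Dir N: first cell '.' (not opp) -> no flip
Dir NE: opp run (3,2) capped by B -> flip
Dir W: first cell '.' (not opp) -> no flip
Dir E: first cell 'B' (not opp) -> no flip
Dir SW: first cell '.' (not opp) -> no flip
Dir S: first cell 'B' (not opp) -> no flip
Dir SE: first cell '.' (not opp) -> no flip
All flips: (3,2)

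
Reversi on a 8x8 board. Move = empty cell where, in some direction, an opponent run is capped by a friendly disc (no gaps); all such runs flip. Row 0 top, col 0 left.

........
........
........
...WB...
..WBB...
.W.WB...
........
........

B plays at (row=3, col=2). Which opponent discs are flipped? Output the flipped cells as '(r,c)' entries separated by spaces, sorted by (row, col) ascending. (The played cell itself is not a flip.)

Answer: (3,3)

Derivation:
Dir NW: first cell '.' (not opp) -> no flip
Dir N: first cell '.' (not opp) -> no flip
Dir NE: first cell '.' (not opp) -> no flip
Dir W: first cell '.' (not opp) -> no flip
Dir E: opp run (3,3) capped by B -> flip
Dir SW: first cell '.' (not opp) -> no flip
Dir S: opp run (4,2), next='.' -> no flip
Dir SE: first cell 'B' (not opp) -> no flip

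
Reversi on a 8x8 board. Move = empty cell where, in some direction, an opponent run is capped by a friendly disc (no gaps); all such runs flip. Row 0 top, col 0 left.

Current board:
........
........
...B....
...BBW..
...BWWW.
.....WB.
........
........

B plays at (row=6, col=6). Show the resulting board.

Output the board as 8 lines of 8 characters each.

Answer: ........
........
...B....
...BBW..
...BBWW.
.....BB.
......B.
........

Derivation:
Place B at (6,6); scan 8 dirs for brackets.
Dir NW: opp run (5,5) (4,4) capped by B -> flip
Dir N: first cell 'B' (not opp) -> no flip
Dir NE: first cell '.' (not opp) -> no flip
Dir W: first cell '.' (not opp) -> no flip
Dir E: first cell '.' (not opp) -> no flip
Dir SW: first cell '.' (not opp) -> no flip
Dir S: first cell '.' (not opp) -> no flip
Dir SE: first cell '.' (not opp) -> no flip
All flips: (4,4) (5,5)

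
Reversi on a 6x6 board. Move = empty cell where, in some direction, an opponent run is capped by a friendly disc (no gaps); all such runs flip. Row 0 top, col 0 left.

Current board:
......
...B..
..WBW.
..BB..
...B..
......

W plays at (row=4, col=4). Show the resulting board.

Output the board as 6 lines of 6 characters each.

Answer: ......
...B..
..WBW.
..BW..
...BW.
......

Derivation:
Place W at (4,4); scan 8 dirs for brackets.
Dir NW: opp run (3,3) capped by W -> flip
Dir N: first cell '.' (not opp) -> no flip
Dir NE: first cell '.' (not opp) -> no flip
Dir W: opp run (4,3), next='.' -> no flip
Dir E: first cell '.' (not opp) -> no flip
Dir SW: first cell '.' (not opp) -> no flip
Dir S: first cell '.' (not opp) -> no flip
Dir SE: first cell '.' (not opp) -> no flip
All flips: (3,3)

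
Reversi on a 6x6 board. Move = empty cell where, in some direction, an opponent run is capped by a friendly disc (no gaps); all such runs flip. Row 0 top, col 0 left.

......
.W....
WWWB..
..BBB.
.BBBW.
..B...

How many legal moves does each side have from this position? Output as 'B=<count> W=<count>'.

Answer: B=6 W=3

Derivation:
-- B to move --
(0,0): flips 2 -> legal
(0,1): no bracket -> illegal
(0,2): no bracket -> illegal
(1,0): flips 1 -> legal
(1,2): flips 1 -> legal
(1,3): no bracket -> illegal
(3,0): no bracket -> illegal
(3,1): no bracket -> illegal
(3,5): no bracket -> illegal
(4,5): flips 1 -> legal
(5,3): no bracket -> illegal
(5,4): flips 1 -> legal
(5,5): flips 1 -> legal
B mobility = 6
-- W to move --
(1,2): no bracket -> illegal
(1,3): no bracket -> illegal
(1,4): no bracket -> illegal
(2,4): flips 2 -> legal
(2,5): no bracket -> illegal
(3,0): no bracket -> illegal
(3,1): no bracket -> illegal
(3,5): no bracket -> illegal
(4,0): flips 3 -> legal
(4,5): no bracket -> illegal
(5,0): no bracket -> illegal
(5,1): no bracket -> illegal
(5,3): no bracket -> illegal
(5,4): flips 2 -> legal
W mobility = 3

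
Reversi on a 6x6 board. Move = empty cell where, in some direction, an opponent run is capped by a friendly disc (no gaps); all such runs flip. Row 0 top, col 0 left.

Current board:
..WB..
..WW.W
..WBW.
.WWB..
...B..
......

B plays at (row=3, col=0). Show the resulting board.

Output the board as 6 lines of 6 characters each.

Answer: ..WB..
..WW.W
..WBW.
BBBB..
...B..
......

Derivation:
Place B at (3,0); scan 8 dirs for brackets.
Dir NW: edge -> no flip
Dir N: first cell '.' (not opp) -> no flip
Dir NE: first cell '.' (not opp) -> no flip
Dir W: edge -> no flip
Dir E: opp run (3,1) (3,2) capped by B -> flip
Dir SW: edge -> no flip
Dir S: first cell '.' (not opp) -> no flip
Dir SE: first cell '.' (not opp) -> no flip
All flips: (3,1) (3,2)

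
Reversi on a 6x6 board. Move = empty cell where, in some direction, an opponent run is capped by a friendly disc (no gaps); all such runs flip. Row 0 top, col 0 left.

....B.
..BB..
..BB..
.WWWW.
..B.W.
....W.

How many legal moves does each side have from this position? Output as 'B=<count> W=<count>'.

-- B to move --
(2,0): flips 1 -> legal
(2,1): no bracket -> illegal
(2,4): flips 1 -> legal
(2,5): no bracket -> illegal
(3,0): no bracket -> illegal
(3,5): no bracket -> illegal
(4,0): flips 1 -> legal
(4,1): flips 1 -> legal
(4,3): flips 1 -> legal
(4,5): flips 1 -> legal
(5,3): no bracket -> illegal
(5,5): flips 2 -> legal
B mobility = 7
-- W to move --
(0,1): flips 2 -> legal
(0,2): flips 2 -> legal
(0,3): flips 2 -> legal
(0,5): no bracket -> illegal
(1,1): flips 1 -> legal
(1,4): flips 1 -> legal
(1,5): no bracket -> illegal
(2,1): no bracket -> illegal
(2,4): no bracket -> illegal
(4,1): no bracket -> illegal
(4,3): no bracket -> illegal
(5,1): flips 1 -> legal
(5,2): flips 1 -> legal
(5,3): flips 1 -> legal
W mobility = 8

Answer: B=7 W=8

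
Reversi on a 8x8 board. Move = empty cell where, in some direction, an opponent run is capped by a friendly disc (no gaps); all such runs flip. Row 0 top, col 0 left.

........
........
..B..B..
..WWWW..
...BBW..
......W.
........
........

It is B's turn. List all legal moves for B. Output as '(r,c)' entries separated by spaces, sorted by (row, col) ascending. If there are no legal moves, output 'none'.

(2,1): flips 1 -> legal
(2,3): flips 1 -> legal
(2,4): flips 1 -> legal
(2,6): flips 1 -> legal
(3,1): no bracket -> illegal
(3,6): no bracket -> illegal
(4,1): no bracket -> illegal
(4,2): flips 1 -> legal
(4,6): flips 1 -> legal
(4,7): no bracket -> illegal
(5,4): no bracket -> illegal
(5,5): flips 2 -> legal
(5,7): no bracket -> illegal
(6,5): no bracket -> illegal
(6,6): no bracket -> illegal
(6,7): no bracket -> illegal

Answer: (2,1) (2,3) (2,4) (2,6) (4,2) (4,6) (5,5)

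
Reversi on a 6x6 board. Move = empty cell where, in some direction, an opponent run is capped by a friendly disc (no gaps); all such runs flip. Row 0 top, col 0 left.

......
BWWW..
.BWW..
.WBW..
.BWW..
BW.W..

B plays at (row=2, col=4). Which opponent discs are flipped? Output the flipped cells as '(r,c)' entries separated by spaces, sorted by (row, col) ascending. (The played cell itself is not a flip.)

Answer: (2,2) (2,3)

Derivation:
Dir NW: opp run (1,3), next='.' -> no flip
Dir N: first cell '.' (not opp) -> no flip
Dir NE: first cell '.' (not opp) -> no flip
Dir W: opp run (2,3) (2,2) capped by B -> flip
Dir E: first cell '.' (not opp) -> no flip
Dir SW: opp run (3,3) (4,2) (5,1), next=edge -> no flip
Dir S: first cell '.' (not opp) -> no flip
Dir SE: first cell '.' (not opp) -> no flip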